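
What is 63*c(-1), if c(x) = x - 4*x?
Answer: 189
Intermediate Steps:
c(x) = -3*x
63*c(-1) = 63*(-3*(-1)) = 63*3 = 189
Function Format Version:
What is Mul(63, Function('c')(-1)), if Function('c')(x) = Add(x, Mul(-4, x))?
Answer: 189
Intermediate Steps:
Function('c')(x) = Mul(-3, x)
Mul(63, Function('c')(-1)) = Mul(63, Mul(-3, -1)) = Mul(63, 3) = 189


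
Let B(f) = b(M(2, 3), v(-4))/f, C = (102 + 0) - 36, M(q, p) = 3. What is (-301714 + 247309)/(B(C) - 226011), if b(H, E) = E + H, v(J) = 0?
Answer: 1196910/4972241 ≈ 0.24072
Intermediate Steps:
C = 66 (C = 102 - 36 = 66)
B(f) = 3/f (B(f) = (0 + 3)/f = 3/f)
(-301714 + 247309)/(B(C) - 226011) = (-301714 + 247309)/(3/66 - 226011) = -54405/(3*(1/66) - 226011) = -54405/(1/22 - 226011) = -54405/(-4972241/22) = -54405*(-22/4972241) = 1196910/4972241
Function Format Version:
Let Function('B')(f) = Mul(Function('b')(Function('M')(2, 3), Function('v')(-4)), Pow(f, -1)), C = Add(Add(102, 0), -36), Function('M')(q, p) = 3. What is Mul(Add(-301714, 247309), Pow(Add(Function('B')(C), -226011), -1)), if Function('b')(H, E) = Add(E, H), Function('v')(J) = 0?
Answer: Rational(1196910, 4972241) ≈ 0.24072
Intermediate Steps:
C = 66 (C = Add(102, -36) = 66)
Function('B')(f) = Mul(3, Pow(f, -1)) (Function('B')(f) = Mul(Add(0, 3), Pow(f, -1)) = Mul(3, Pow(f, -1)))
Mul(Add(-301714, 247309), Pow(Add(Function('B')(C), -226011), -1)) = Mul(Add(-301714, 247309), Pow(Add(Mul(3, Pow(66, -1)), -226011), -1)) = Mul(-54405, Pow(Add(Mul(3, Rational(1, 66)), -226011), -1)) = Mul(-54405, Pow(Add(Rational(1, 22), -226011), -1)) = Mul(-54405, Pow(Rational(-4972241, 22), -1)) = Mul(-54405, Rational(-22, 4972241)) = Rational(1196910, 4972241)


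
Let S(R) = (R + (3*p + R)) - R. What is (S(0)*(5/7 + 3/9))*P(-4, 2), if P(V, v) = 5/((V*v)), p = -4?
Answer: 55/7 ≈ 7.8571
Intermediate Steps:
P(V, v) = 5/(V*v) (P(V, v) = 5*(1/(V*v)) = 5/(V*v))
S(R) = -12 + R (S(R) = (R + (3*(-4) + R)) - R = (R + (-12 + R)) - R = (-12 + 2*R) - R = -12 + R)
(S(0)*(5/7 + 3/9))*P(-4, 2) = ((-12 + 0)*(5/7 + 3/9))*(5/(-4*2)) = (-12*(5*(⅐) + 3*(⅑)))*(5*(-¼)*(½)) = -12*(5/7 + ⅓)*(-5/8) = -12*22/21*(-5/8) = -88/7*(-5/8) = 55/7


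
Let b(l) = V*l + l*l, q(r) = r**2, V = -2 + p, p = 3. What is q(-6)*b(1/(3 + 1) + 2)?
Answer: 1053/4 ≈ 263.25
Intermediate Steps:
V = 1 (V = -2 + 3 = 1)
b(l) = l + l**2 (b(l) = 1*l + l*l = l + l**2)
q(-6)*b(1/(3 + 1) + 2) = (-6)**2*((1/(3 + 1) + 2)*(1 + (1/(3 + 1) + 2))) = 36*((1/4 + 2)*(1 + (1/4 + 2))) = 36*(9*(1 + 9/4)/4) = 36*((9/4)*(13/4)) = 36*(117/16) = 1053/4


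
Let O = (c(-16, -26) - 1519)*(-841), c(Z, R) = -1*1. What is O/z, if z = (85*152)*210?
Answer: 841/1785 ≈ 0.47115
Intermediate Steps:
c(Z, R) = -1
O = 1278320 (O = (-1 - 1519)*(-841) = -1520*(-841) = 1278320)
z = 2713200 (z = 12920*210 = 2713200)
O/z = 1278320/2713200 = 1278320*(1/2713200) = 841/1785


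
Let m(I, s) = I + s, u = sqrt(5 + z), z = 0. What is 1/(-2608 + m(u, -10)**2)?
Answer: -2503/6263009 + 20*sqrt(5)/6263009 ≈ -0.00039251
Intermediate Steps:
u = sqrt(5) (u = sqrt(5 + 0) = sqrt(5) ≈ 2.2361)
1/(-2608 + m(u, -10)**2) = 1/(-2608 + (sqrt(5) - 10)**2) = 1/(-2608 + (-10 + sqrt(5))**2)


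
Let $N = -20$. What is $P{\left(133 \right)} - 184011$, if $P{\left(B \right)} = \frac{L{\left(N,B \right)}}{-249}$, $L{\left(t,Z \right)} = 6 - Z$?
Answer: $- \frac{45818612}{249} \approx -1.8401 \cdot 10^{5}$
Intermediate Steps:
$P{\left(B \right)} = - \frac{2}{83} + \frac{B}{249}$ ($P{\left(B \right)} = \frac{6 - B}{-249} = \left(6 - B\right) \left(- \frac{1}{249}\right) = - \frac{2}{83} + \frac{B}{249}$)
$P{\left(133 \right)} - 184011 = \left(- \frac{2}{83} + \frac{1}{249} \cdot 133\right) - 184011 = \left(- \frac{2}{83} + \frac{133}{249}\right) - 184011 = \frac{127}{249} - 184011 = - \frac{45818612}{249}$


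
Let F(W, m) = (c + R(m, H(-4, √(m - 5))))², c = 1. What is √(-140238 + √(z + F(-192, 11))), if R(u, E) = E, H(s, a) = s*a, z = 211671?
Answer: √(-140238 + 2*√2*√(26471 - √6)) ≈ 373.87*I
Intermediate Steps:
H(s, a) = a*s
F(W, m) = (1 - 4*√(-5 + m))² (F(W, m) = (1 + √(m - 5)*(-4))² = (1 + √(-5 + m)*(-4))² = (1 - 4*√(-5 + m))²)
√(-140238 + √(z + F(-192, 11))) = √(-140238 + √(211671 + (1 - 4*√(-5 + 11))²)) = √(-140238 + √(211671 + (1 - 4*√6)²))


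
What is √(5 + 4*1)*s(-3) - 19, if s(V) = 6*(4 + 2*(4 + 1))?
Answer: 233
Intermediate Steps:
s(V) = 84 (s(V) = 6*(4 + 2*5) = 6*(4 + 10) = 6*14 = 84)
√(5 + 4*1)*s(-3) - 19 = √(5 + 4*1)*84 - 19 = √(5 + 4)*84 - 19 = √9*84 - 19 = 3*84 - 19 = 252 - 19 = 233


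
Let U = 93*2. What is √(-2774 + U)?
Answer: 2*I*√647 ≈ 50.872*I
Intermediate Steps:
U = 186
√(-2774 + U) = √(-2774 + 186) = √(-2588) = 2*I*√647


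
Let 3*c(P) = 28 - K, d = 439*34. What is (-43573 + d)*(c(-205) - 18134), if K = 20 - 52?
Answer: 518911758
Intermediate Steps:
K = -32
d = 14926
c(P) = 20 (c(P) = (28 - 1*(-32))/3 = (28 + 32)/3 = (⅓)*60 = 20)
(-43573 + d)*(c(-205) - 18134) = (-43573 + 14926)*(20 - 18134) = -28647*(-18114) = 518911758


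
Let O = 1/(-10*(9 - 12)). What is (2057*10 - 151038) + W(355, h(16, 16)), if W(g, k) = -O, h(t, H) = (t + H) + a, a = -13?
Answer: -3914041/30 ≈ -1.3047e+5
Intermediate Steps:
h(t, H) = -13 + H + t (h(t, H) = (t + H) - 13 = (H + t) - 13 = -13 + H + t)
O = 1/30 (O = 1/(-10*(-3)) = 1/30 ≈ 0.033333)
W(g, k) = -1/30 (W(g, k) = -1*1/30 = -1/30)
(2057*10 - 151038) + W(355, h(16, 16)) = (2057*10 - 151038) - 1/30 = (20570 - 151038) - 1/30 = -130468 - 1/30 = -3914041/30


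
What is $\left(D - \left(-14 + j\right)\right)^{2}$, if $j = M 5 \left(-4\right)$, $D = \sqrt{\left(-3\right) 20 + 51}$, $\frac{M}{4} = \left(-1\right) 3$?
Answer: $51067 - 1356 i \approx 51067.0 - 1356.0 i$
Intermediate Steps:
$M = -12$ ($M = 4 \left(\left(-1\right) 3\right) = 4 \left(-3\right) = -12$)
$D = 3 i$ ($D = \sqrt{-60 + 51} = \sqrt{-9} = 3 i \approx 3.0 i$)
$j = 240$ ($j = \left(-12\right) 5 \left(-4\right) = \left(-60\right) \left(-4\right) = 240$)
$\left(D - \left(-14 + j\right)\right)^{2} = \left(3 i + \left(14 - 240\right)\right)^{2} = \left(3 i - 226\right)^{2} = \left(-226 + 3 i\right)^{2}$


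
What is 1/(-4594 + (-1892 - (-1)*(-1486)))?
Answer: -1/7972 ≈ -0.00012544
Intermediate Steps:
1/(-4594 + (-1892 - (-1)*(-1486))) = 1/(-4594 + (-1892 - 1*1486)) = 1/(-4594 + (-1892 - 1486)) = 1/(-4594 - 3378) = 1/(-7972) = -1/7972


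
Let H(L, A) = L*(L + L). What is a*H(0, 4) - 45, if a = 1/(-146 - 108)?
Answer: -45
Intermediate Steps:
a = -1/254 (a = 1/(-254) = -1/254 ≈ -0.0039370)
H(L, A) = 2*L² (H(L, A) = L*(2*L) = 2*L²)
a*H(0, 4) - 45 = -0²/127 - 45 = -0/127 - 45 = -1/254*0 - 45 = 0 - 45 = -45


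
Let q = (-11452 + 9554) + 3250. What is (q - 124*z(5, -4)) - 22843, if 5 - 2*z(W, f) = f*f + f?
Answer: -21057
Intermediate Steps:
z(W, f) = 5/2 - f/2 - f²/2 (z(W, f) = 5/2 - (f*f + f)/2 = 5/2 - (f² + f)/2 = 5/2 - (f + f²)/2 = 5/2 + (-f/2 - f²/2) = 5/2 - f/2 - f²/2)
q = 1352 (q = -1898 + 3250 = 1352)
(q - 124*z(5, -4)) - 22843 = (1352 - 124*(5/2 - ½*(-4) - ½*(-4)²)) - 22843 = (1352 - 124*(5/2 + 2 - ½*16)) - 22843 = (1352 - 124*(5/2 + 2 - 8)) - 22843 = (1352 - 124*(-7/2)) - 22843 = (1352 + 434) - 22843 = 1786 - 22843 = -21057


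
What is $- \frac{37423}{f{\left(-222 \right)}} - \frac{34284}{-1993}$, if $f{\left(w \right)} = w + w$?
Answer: $\frac{89806135}{884892} \approx 101.49$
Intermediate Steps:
$f{\left(w \right)} = 2 w$
$- \frac{37423}{f{\left(-222 \right)}} - \frac{34284}{-1993} = - \frac{37423}{2 \left(-222\right)} - \frac{34284}{-1993} = - \frac{37423}{-444} - - \frac{34284}{1993} = \left(-37423\right) \left(- \frac{1}{444}\right) + \frac{34284}{1993} = \frac{37423}{444} + \frac{34284}{1993} = \frac{89806135}{884892}$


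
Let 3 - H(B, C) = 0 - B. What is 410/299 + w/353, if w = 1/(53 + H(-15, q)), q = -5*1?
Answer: 5934229/4327427 ≈ 1.3713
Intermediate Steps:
q = -5
H(B, C) = 3 + B (H(B, C) = 3 - (0 - B) = 3 - (-1)*B = 3 + B)
w = 1/41 (w = 1/(53 + (3 - 15)) = 1/(53 - 12) = 1/41 ≈ 0.024390)
410/299 + w/353 = 410/299 + (1/41)/353 = 410*(1/299) + (1/41)*(1/353) = 410/299 + 1/14473 = 5934229/4327427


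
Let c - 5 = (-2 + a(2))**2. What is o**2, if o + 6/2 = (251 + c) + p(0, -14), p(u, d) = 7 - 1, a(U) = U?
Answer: 67081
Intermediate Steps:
p(u, d) = 6
c = 5 (c = 5 + (-2 + 2)**2 = 5 + 0**2 = 5 + 0 = 5)
o = 259 (o = -3 + ((251 + 5) + 6) = -3 + (256 + 6) = -3 + 262 = 259)
o**2 = 259**2 = 67081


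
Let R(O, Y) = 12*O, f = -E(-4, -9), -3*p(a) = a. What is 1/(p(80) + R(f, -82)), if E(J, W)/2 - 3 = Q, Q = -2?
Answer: -3/152 ≈ -0.019737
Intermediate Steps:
p(a) = -a/3
E(J, W) = 2 (E(J, W) = 6 + 2*(-2) = 6 - 4 = 2)
f = -2 (f = -1*2 = -2)
1/(p(80) + R(f, -82)) = 1/(-1/3*80 + 12*(-2)) = 1/(-80/3 - 24) = 1/(-152/3) = -3/152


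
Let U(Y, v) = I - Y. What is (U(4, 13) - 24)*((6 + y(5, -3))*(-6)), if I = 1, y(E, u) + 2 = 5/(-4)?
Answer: 891/2 ≈ 445.50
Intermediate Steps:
y(E, u) = -13/4 (y(E, u) = -2 + 5/(-4) = -2 + 5*(-1/4) = -2 - 5/4 = -13/4)
U(Y, v) = 1 - Y
(U(4, 13) - 24)*((6 + y(5, -3))*(-6)) = ((1 - 1*4) - 24)*((6 - 13/4)*(-6)) = ((1 - 4) - 24)*((11/4)*(-6)) = (-3 - 24)*(-33/2) = -27*(-33/2) = 891/2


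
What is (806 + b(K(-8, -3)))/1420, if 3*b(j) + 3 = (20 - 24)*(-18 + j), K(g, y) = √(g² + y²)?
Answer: 829/1420 - √73/1065 ≈ 0.57578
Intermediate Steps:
b(j) = 23 - 4*j/3 (b(j) = -1 + ((20 - 24)*(-18 + j))/3 = -1 + (-4*(-18 + j))/3 = -1 + (72 - 4*j)/3 = -1 + (24 - 4*j/3) = 23 - 4*j/3)
(806 + b(K(-8, -3)))/1420 = (806 + (23 - 4*√((-8)² + (-3)²)/3))/1420 = (806 + (23 - 4*√(64 + 9)/3))*(1/1420) = (806 + (23 - 4*√73/3))*(1/1420) = (829 - 4*√73/3)*(1/1420) = 829/1420 - √73/1065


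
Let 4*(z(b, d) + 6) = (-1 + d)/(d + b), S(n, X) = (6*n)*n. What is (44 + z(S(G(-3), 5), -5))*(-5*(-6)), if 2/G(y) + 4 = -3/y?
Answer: 8115/7 ≈ 1159.3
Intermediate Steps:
G(y) = 2/(-4 - 3/y)
S(n, X) = 6*n**2
z(b, d) = -6 + (-1 + d)/(4*(b + d)) (z(b, d) = -6 + ((-1 + d)/(d + b))/4 = -6 + ((-1 + d)/(b + d))/4 = -6 + (-1 + d)/(4*(b + d)))
(44 + z(S(G(-3), 5), -5))*(-5*(-6)) = (44 + (-1 - 144*(-2*(-3)/(3 + 4*(-3)))**2 - 23*(-5))/(4*(6*(-2*(-3)/(3 + 4*(-3)))**2 - 5)))*(-5*(-6)) = (44 + (-1 - 144*(-2*(-3)/(3 - 12))**2 + 115)/(4*(6*(-2*(-3)/(3 - 12))**2 - 5)))*30 = (44 + (-1 - 144*(-2*(-3)/(-9))**2 + 115)/(4*(6*(-2*(-3)/(-9))**2 - 5)))*30 = (44 + (-1 - 144*(-2*(-3)*(-1/9))**2 + 115)/(4*(6*(-2*(-3)*(-1/9))**2 - 5)))*30 = (44 + (-1 - 144*(-2/3)**2 + 115)/(4*(6*(-2/3)**2 - 5)))*30 = (44 + (-1 - 144*4/9 + 115)/(4*(6*(4/9) - 5)))*30 = (44 + (-1 - 24*8/3 + 115)/(4*(8/3 - 5)))*30 = (44 + (-1 - 64 + 115)/(4*(-7/3)))*30 = (44 + (1/4)*(-3/7)*50)*30 = (44 - 75/14)*30 = (541/14)*30 = 8115/7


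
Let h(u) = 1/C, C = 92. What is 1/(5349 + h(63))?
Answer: 92/492109 ≈ 0.00018695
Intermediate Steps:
h(u) = 1/92
1/(5349 + h(63)) = 1/(5349 + 1/92) = 1/(492109/92) = 92/492109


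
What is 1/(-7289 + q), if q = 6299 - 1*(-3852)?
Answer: 1/2862 ≈ 0.00034941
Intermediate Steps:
q = 10151 (q = 6299 + 3852 = 10151)
1/(-7289 + q) = 1/(-7289 + 10151) = 1/2862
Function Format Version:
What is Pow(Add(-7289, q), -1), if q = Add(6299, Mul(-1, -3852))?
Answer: Rational(1, 2862) ≈ 0.00034941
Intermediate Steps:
q = 10151 (q = Add(6299, 3852) = 10151)
Pow(Add(-7289, q), -1) = Pow(Add(-7289, 10151), -1) = Pow(2862, -1) = Rational(1, 2862)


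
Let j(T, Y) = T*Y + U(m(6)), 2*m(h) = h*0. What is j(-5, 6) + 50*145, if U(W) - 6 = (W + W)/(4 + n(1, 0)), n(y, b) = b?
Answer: 7226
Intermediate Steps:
m(h) = 0 (m(h) = (h*0)/2 = (1/2)*0 = 0)
U(W) = 6 + W/2 (U(W) = 6 + (W + W)/(4 + 0) = 6 + (2*W)/4 = 6 + (2*W)*(1/4) = 6 + W/2)
j(T, Y) = 6 + T*Y (j(T, Y) = T*Y + (6 + (1/2)*0) = T*Y + (6 + 0) = T*Y + 6 = 6 + T*Y)
j(-5, 6) + 50*145 = (6 - 5*6) + 50*145 = (6 - 30) + 7250 = -24 + 7250 = 7226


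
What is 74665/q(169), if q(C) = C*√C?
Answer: 74665/2197 ≈ 33.985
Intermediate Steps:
q(C) = C^(3/2)
74665/q(169) = 74665/(169^(3/2)) = 74665/2197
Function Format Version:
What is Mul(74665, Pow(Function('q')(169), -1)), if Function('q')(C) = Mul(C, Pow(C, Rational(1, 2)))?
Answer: Rational(74665, 2197) ≈ 33.985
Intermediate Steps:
Function('q')(C) = Pow(C, Rational(3, 2))
Mul(74665, Pow(Function('q')(169), -1)) = Mul(74665, Pow(Pow(169, Rational(3, 2)), -1)) = Mul(74665, Pow(2197, -1)) = Mul(74665, Rational(1, 2197)) = Rational(74665, 2197)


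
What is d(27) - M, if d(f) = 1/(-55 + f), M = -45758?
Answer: 1281223/28 ≈ 45758.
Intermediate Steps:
d(27) - M = 1/(-55 + 27) - 1*(-45758) = 1/(-28) + 45758 = -1/28 + 45758 = 1281223/28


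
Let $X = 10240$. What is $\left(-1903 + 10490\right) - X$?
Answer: $-1653$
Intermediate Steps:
$\left(-1903 + 10490\right) - X = \left(-1903 + 10490\right) - 10240 = 8587 - 10240 = -1653$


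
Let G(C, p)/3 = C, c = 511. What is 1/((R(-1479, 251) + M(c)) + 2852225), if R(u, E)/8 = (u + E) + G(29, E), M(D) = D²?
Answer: 1/3104218 ≈ 3.2214e-7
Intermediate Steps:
G(C, p) = 3*C
R(u, E) = 696 + 8*E + 8*u (R(u, E) = 8*((u + E) + 3*29) = 8*((E + u) + 87) = 8*(87 + E + u) = 696 + 8*E + 8*u)
1/((R(-1479, 251) + M(c)) + 2852225) = 1/(((696 + 8*251 + 8*(-1479)) + 511²) + 2852225) = 1/(((696 + 2008 - 11832) + 261121) + 2852225) = 1/((-9128 + 261121) + 2852225) = 1/(251993 + 2852225) = 1/3104218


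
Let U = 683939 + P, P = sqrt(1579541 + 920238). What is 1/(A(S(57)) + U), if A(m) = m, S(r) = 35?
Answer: 683974/467817932897 - sqrt(2499779)/467817932897 ≈ 1.4587e-6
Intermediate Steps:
P = sqrt(2499779) ≈ 1581.1
U = 683939 + sqrt(2499779) ≈ 6.8552e+5
1/(A(S(57)) + U) = 1/(35 + (683939 + sqrt(2499779))) = 1/(683974 + sqrt(2499779))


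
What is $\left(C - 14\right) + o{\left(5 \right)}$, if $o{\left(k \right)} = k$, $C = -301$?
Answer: $-310$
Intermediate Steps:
$\left(C - 14\right) + o{\left(5 \right)} = \left(-301 - 14\right) + 5 = -315 + 5 = -310$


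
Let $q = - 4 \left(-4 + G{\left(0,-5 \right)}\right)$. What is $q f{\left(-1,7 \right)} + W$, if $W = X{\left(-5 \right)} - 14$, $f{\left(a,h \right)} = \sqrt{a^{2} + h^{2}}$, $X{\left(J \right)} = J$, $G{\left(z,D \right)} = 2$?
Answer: $-19 + 40 \sqrt{2} \approx 37.569$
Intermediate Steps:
$W = -19$ ($W = -5 - 14 = -19$)
$q = 8$ ($q = - 4 \left(-4 + 2\right) = \left(-4\right) \left(-2\right) = 8$)
$q f{\left(-1,7 \right)} + W = 8 \sqrt{\left(-1\right)^{2} + 7^{2}} - 19 = 8 \sqrt{1 + 49} - 19 = 8 \sqrt{50} - 19 = 8 \cdot 5 \sqrt{2} - 19 = 40 \sqrt{2} - 19 = -19 + 40 \sqrt{2}$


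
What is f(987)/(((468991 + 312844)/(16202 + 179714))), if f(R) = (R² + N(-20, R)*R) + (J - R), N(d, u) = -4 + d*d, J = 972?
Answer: 267426515496/781835 ≈ 3.4205e+5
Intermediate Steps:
N(d, u) = -4 + d²
f(R) = 972 + R² + 395*R (f(R) = (R² + (-4 + (-20)²)*R) + (972 - R) = (R² + (-4 + 400)*R) + (972 - R) = (R² + 396*R) + (972 - R) = 972 + R² + 395*R)
f(987)/(((468991 + 312844)/(16202 + 179714))) = (972 + 987² + 395*987)/(((468991 + 312844)/(16202 + 179714))) = (972 + 974169 + 389865)/((781835/195916)) = 1365006/((781835*(1/195916))) = 1365006/(781835/195916) = 1365006*(195916/781835) = 267426515496/781835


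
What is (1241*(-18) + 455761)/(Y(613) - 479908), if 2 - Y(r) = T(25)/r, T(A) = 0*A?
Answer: -433423/479906 ≈ -0.90314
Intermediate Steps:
T(A) = 0
Y(r) = 2 (Y(r) = 2 - 0/r = 2 - 1*0 = 2 + 0 = 2)
(1241*(-18) + 455761)/(Y(613) - 479908) = (1241*(-18) + 455761)/(2 - 479908) = (-22338 + 455761)/(-479906) = 433423*(-1/479906) = -433423/479906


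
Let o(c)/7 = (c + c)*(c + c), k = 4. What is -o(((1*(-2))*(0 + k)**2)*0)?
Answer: 0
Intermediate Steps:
o(c) = 28*c**2 (o(c) = 7*((c + c)*(c + c)) = 7*((2*c)*(2*c)) = 7*(4*c**2) = 28*c**2)
-o(((1*(-2))*(0 + k)**2)*0) = -28*(((1*(-2))*(0 + 4)**2)*0)**2 = -28*(-2*4**2*0)**2 = -28*(-2*16*0)**2 = -28*(-32*0)**2 = -28*0**2 = -28*0 = -1*0 = 0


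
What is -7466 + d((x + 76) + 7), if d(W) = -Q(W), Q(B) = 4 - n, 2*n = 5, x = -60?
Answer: -14935/2 ≈ -7467.5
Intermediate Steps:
n = 5/2 (n = (½)*5 = 5/2 ≈ 2.5000)
Q(B) = 3/2 (Q(B) = 4 - 1*5/2 = 4 - 5/2 = 3/2)
d(W) = -3/2 (d(W) = -1*3/2 = -3/2)
-7466 + d((x + 76) + 7) = -7466 - 3/2 = -14935/2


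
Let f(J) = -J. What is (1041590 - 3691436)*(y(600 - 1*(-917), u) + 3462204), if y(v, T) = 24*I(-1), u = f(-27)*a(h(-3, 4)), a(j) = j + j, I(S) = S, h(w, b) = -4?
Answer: -9174243824280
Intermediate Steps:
a(j) = 2*j
u = -216 (u = (-1*(-27))*(2*(-4)) = 27*(-8) = -216)
y(v, T) = -24 (y(v, T) = 24*(-1) = -24)
(1041590 - 3691436)*(y(600 - 1*(-917), u) + 3462204) = (1041590 - 3691436)*(-24 + 3462204) = -2649846*3462180 = -9174243824280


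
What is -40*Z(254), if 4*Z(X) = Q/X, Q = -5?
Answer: 25/127 ≈ 0.19685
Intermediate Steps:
Z(X) = -5/(4*X) (Z(X) = (-5/X)/4 = -5/(4*X))
-40*Z(254) = -(-50)/254 = -40*(-5/1016) = 25/127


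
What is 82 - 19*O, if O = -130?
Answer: 2552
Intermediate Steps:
82 - 19*O = 82 - 19*(-130) = 82 + 2470 = 2552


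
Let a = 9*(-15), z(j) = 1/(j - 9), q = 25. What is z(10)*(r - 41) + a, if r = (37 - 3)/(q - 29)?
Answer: -369/2 ≈ -184.50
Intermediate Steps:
z(j) = 1/(-9 + j)
a = -135
r = -17/2 (r = (37 - 3)/(25 - 29) = 34/(-4) = 34*(-¼) = -17/2 ≈ -8.5000)
z(10)*(r - 41) + a = (-17/2 - 41)/(-9 + 10) - 135 = -99/2/1 - 135 = 1*(-99/2) - 135 = -99/2 - 135 = -369/2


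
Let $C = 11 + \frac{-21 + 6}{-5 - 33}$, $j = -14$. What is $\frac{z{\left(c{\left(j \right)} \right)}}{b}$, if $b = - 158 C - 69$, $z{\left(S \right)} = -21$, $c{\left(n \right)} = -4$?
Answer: $\frac{57}{5074} \approx 0.011234$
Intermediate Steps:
$C = \frac{433}{38}$ ($C = 11 - \frac{15}{-38} = 11 - - \frac{15}{38} = 11 + \frac{15}{38} = \frac{433}{38} \approx 11.395$)
$b = - \frac{35518}{19}$ ($b = \left(-158\right) \frac{433}{38} - 69 = - \frac{34207}{19} - 69 = - \frac{35518}{19} \approx -1869.4$)
$\frac{z{\left(c{\left(j \right)} \right)}}{b} = - \frac{21}{- \frac{35518}{19}} = \left(-21\right) \left(- \frac{19}{35518}\right) = \frac{57}{5074}$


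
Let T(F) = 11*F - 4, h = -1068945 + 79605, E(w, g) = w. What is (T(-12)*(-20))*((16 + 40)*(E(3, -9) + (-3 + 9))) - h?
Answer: 2360220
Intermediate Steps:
h = -989340
T(F) = -4 + 11*F
(T(-12)*(-20))*((16 + 40)*(E(3, -9) + (-3 + 9))) - h = ((-4 + 11*(-12))*(-20))*((16 + 40)*(3 + (-3 + 9))) - 1*(-989340) = ((-4 - 132)*(-20))*(56*(3 + 6)) + 989340 = (-136*(-20))*(56*9) + 989340 = 2720*504 + 989340 = 1370880 + 989340 = 2360220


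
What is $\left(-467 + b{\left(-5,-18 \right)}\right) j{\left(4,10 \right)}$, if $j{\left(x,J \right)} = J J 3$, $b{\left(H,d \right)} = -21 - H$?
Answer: $-144900$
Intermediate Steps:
$j{\left(x,J \right)} = 3 J^{2}$ ($j{\left(x,J \right)} = J^{2} \cdot 3 = 3 J^{2}$)
$\left(-467 + b{\left(-5,-18 \right)}\right) j{\left(4,10 \right)} = \left(-467 - 16\right) 3 \cdot 10^{2} = \left(-467 + \left(-21 + 5\right)\right) 3 \cdot 100 = \left(-467 - 16\right) 300 = \left(-483\right) 300 = -144900$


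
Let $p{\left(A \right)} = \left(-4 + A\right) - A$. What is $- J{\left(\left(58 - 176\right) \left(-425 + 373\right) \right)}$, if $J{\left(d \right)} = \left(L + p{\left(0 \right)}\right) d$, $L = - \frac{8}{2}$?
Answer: $49088$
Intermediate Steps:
$L = -4$ ($L = \left(-8\right) \frac{1}{2} = -4$)
$p{\left(A \right)} = -4$
$J{\left(d \right)} = - 8 d$ ($J{\left(d \right)} = \left(-4 - 4\right) d = - 8 d$)
$- J{\left(\left(58 - 176\right) \left(-425 + 373\right) \right)} = - \left(-8\right) \left(58 - 176\right) \left(-425 + 373\right) = - \left(-8\right) \left(\left(-118\right) \left(-52\right)\right) = - \left(-8\right) 6136 = \left(-1\right) \left(-49088\right) = 49088$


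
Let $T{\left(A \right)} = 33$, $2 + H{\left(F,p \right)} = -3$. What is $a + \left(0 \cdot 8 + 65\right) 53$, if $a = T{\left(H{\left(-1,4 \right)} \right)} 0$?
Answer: $3445$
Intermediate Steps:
$H{\left(F,p \right)} = -5$ ($H{\left(F,p \right)} = -2 - 3 = -5$)
$a = 0$ ($a = 33 \cdot 0 = 0$)
$a + \left(0 \cdot 8 + 65\right) 53 = 0 + \left(0 \cdot 8 + 65\right) 53 = 0 + \left(0 + 65\right) 53 = 0 + 65 \cdot 53 = 0 + 3445 = 3445$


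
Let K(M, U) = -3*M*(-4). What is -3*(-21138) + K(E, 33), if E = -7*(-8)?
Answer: 64086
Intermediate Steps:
E = 56
K(M, U) = 12*M
-3*(-21138) + K(E, 33) = -3*(-21138) + 12*56 = 63414 + 672 = 64086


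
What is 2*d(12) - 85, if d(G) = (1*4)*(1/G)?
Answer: -253/3 ≈ -84.333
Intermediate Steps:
d(G) = 4/G
2*d(12) - 85 = 2*(4/12) - 85 = 2*(4*(1/12)) - 85 = 2*(⅓) - 85 = ⅔ - 85 = -253/3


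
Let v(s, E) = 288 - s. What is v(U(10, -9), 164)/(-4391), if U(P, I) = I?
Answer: -297/4391 ≈ -0.067638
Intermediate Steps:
v(U(10, -9), 164)/(-4391) = (288 - 1*(-9))/(-4391) = (288 + 9)*(-1/4391) = 297*(-1/4391) = -297/4391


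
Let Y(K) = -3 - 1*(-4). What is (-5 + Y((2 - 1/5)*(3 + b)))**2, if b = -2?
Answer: 16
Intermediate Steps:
Y(K) = 1 (Y(K) = -3 + 4 = 1)
(-5 + Y((2 - 1/5)*(3 + b)))**2 = (-5 + 1)**2 = (-4)**2 = 16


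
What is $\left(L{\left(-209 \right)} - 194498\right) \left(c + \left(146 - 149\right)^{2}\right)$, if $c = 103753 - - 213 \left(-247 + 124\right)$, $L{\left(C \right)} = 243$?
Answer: $-15067000565$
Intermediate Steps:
$c = 77554$ ($c = 103753 - \left(-213\right) \left(-123\right) = 103753 - 26199 = 77554$)
$\left(L{\left(-209 \right)} - 194498\right) \left(c + \left(146 - 149\right)^{2}\right) = \left(243 - 194498\right) \left(77554 + \left(146 - 149\right)^{2}\right) = - 194255 \left(77554 + \left(-3\right)^{2}\right) = - 194255 \left(77554 + 9\right) = \left(-194255\right) 77563 = -15067000565$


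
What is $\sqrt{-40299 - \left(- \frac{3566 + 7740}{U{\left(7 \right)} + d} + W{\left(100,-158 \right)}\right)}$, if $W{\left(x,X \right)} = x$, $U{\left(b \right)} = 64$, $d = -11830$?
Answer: $\frac{i \sqrt{1398230082510}}{5883} \approx 201.0 i$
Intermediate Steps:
$\sqrt{-40299 - \left(- \frac{3566 + 7740}{U{\left(7 \right)} + d} + W{\left(100,-158 \right)}\right)} = \sqrt{-40299 - \left(100 - \frac{3566 + 7740}{64 - 11830}\right)} = \sqrt{-40299 - \left(100 - \frac{11306}{-11766}\right)} = \sqrt{-40299 + \left(11306 \left(- \frac{1}{11766}\right) - 100\right)} = \sqrt{-40299 - \frac{593953}{5883}} = \sqrt{- \frac{237672970}{5883}} = \frac{i \sqrt{1398230082510}}{5883}$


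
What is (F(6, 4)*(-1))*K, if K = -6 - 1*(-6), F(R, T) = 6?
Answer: 0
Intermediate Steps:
K = 0 (K = -6 + 6 = 0)
(F(6, 4)*(-1))*K = (6*(-1))*0 = -6*0 = 0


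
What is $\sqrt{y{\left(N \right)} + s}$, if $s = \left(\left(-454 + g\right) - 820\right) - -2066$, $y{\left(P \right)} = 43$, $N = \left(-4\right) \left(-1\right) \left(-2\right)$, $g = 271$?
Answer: $\sqrt{1106} \approx 33.257$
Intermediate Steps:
$N = -8$ ($N = 4 \left(-2\right) = -8$)
$s = 1063$ ($s = \left(\left(-454 + 271\right) - 820\right) - -2066 = \left(-183 - 820\right) + 2066 = -1003 + 2066 = 1063$)
$\sqrt{y{\left(N \right)} + s} = \sqrt{43 + 1063} = \sqrt{1106}$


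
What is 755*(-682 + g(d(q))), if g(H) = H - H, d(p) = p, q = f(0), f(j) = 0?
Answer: -514910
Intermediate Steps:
q = 0
g(H) = 0
755*(-682 + g(d(q))) = 755*(-682 + 0) = 755*(-682) = -514910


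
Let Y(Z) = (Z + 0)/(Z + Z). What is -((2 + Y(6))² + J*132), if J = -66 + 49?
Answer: 8951/4 ≈ 2237.8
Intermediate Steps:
Y(Z) = ½ (Y(Z) = Z/((2*Z)) = Z*(1/(2*Z)) = ½)
J = -17
-((2 + Y(6))² + J*132) = -((2 + ½)² - 17*132) = -((5/2)² - 2244) = -(25/4 - 2244) = -1*(-8951/4) = 8951/4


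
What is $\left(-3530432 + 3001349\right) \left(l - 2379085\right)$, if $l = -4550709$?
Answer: $3666436198902$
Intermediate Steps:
$\left(-3530432 + 3001349\right) \left(l - 2379085\right) = \left(-3530432 + 3001349\right) \left(-4550709 - 2379085\right) = \left(-529083\right) \left(-6929794\right) = 3666436198902$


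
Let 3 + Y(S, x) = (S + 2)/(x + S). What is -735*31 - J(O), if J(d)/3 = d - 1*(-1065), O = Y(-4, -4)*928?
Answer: -18324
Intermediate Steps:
Y(S, x) = -3 + (2 + S)/(S + x) (Y(S, x) = -3 + (S + 2)/(x + S) = -3 + (2 + S)/(S + x))
O = -2552 (O = ((2 - 3*(-4) - 2*(-4))/(-4 - 4))*928 = ((2 + 12 + 8)/(-8))*928 = -⅛*22*928 = -11/4*928 = -2552)
J(d) = 3195 + 3*d (J(d) = 3*(d - 1*(-1065)) = 3*(d + 1065) = 3*(1065 + d) = 3195 + 3*d)
-735*31 - J(O) = -735*31 - (3195 + 3*(-2552)) = -22785 - (3195 - 7656) = -22785 - 1*(-4461) = -22785 + 4461 = -18324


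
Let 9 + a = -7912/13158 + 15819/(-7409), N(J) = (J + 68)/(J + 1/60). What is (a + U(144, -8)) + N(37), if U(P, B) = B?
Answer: -42548329324/2517674517 ≈ -16.900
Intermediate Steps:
N(J) = (68 + J)/(1/60 + J) (N(J) = (68 + J)/(J + 1/60) = (68 + J)/(1/60 + J))
a = -13304128/1133577 (a = -9 + (-7912/13158 + 15819/(-7409)) = -9 + (-7912*1/13158 + 15819*(-1/7409)) = -9 + (-92/153 - 15819/7409) = -9 - 3101935/1133577 = -13304128/1133577 ≈ -11.736)
(a + U(144, -8)) + N(37) = (-13304128/1133577 - 8) + 60*(68 + 37)/(1 + 60*37) = -22372744/1133577 + 60*105/(1 + 2220) = -22372744/1133577 + 60*105/2221 = -22372744/1133577 + 60*(1/2221)*105 = -22372744/1133577 + 6300/2221 = -42548329324/2517674517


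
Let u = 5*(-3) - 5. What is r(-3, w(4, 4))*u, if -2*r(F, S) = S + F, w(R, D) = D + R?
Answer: 50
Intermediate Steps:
r(F, S) = -F/2 - S/2 (r(F, S) = -(S + F)/2 = -(F + S)/2 = -F/2 - S/2)
u = -20 (u = -15 - 5 = -20)
r(-3, w(4, 4))*u = (-½*(-3) - (4 + 4)/2)*(-20) = (3/2 - ½*8)*(-20) = (3/2 - 4)*(-20) = -5/2*(-20) = 50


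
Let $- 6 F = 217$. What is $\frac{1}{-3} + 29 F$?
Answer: $- \frac{6295}{6} \approx -1049.2$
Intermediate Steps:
$F = - \frac{217}{6}$ ($F = \left(- \frac{1}{6}\right) 217 = - \frac{217}{6} \approx -36.167$)
$\frac{1}{-3} + 29 F = \frac{1}{-3} + 29 \left(- \frac{217}{6}\right) = - \frac{1}{3} - \frac{6293}{6} = - \frac{6295}{6}$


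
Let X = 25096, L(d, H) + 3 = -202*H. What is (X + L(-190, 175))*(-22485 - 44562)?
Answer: 687701079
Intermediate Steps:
L(d, H) = -3 - 202*H
(X + L(-190, 175))*(-22485 - 44562) = (25096 + (-3 - 202*175))*(-22485 - 44562) = (25096 + (-3 - 35350))*(-67047) = (25096 - 35353)*(-67047) = -10257*(-67047) = 687701079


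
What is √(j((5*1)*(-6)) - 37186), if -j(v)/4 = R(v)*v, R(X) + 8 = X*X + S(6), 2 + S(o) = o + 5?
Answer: √70934 ≈ 266.33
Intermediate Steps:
S(o) = 3 + o (S(o) = -2 + (o + 5) = -2 + (5 + o) = 3 + o)
R(X) = 1 + X² (R(X) = -8 + (X*X + (3 + 6)) = -8 + (X² + 9) = -8 + (9 + X²) = 1 + X²)
j(v) = -4*v*(1 + v²) (j(v) = -4*(1 + v²)*v = -4*v*(1 + v²))
√(j((5*1)*(-6)) - 37186) = √(-4*(5*1)*(-6)*(1 + ((5*1)*(-6))²) - 37186) = √(-4*5*(-6)*(1 + (5*(-6))²) - 37186) = √(-4*(-30)*(1 + (-30)²) - 37186) = √(-4*(-30)*(1 + 900) - 37186) = √(-4*(-30)*901 - 37186) = √(108120 - 37186) = √70934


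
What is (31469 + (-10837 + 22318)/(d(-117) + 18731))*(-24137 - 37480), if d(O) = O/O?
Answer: -12107510237271/6244 ≈ -1.9391e+9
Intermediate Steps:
d(O) = 1
(31469 + (-10837 + 22318)/(d(-117) + 18731))*(-24137 - 37480) = (31469 + (-10837 + 22318)/(1 + 18731))*(-24137 - 37480) = (31469 + 11481/18732)*(-61617) = (31469 + 11481*(1/18732))*(-61617) = (31469 + 3827/6244)*(-61617) = (196496263/6244)*(-61617) = -12107510237271/6244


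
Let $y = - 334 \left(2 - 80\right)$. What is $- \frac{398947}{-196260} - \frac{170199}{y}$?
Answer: $- \frac{479372677}{106520115} \approx -4.5003$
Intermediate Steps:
$y = 26052$ ($y = \left(-334\right) \left(-78\right) = 26052$)
$- \frac{398947}{-196260} - \frac{170199}{y} = - \frac{398947}{-196260} - \frac{170199}{26052} = \left(-398947\right) \left(- \frac{1}{196260}\right) - \frac{56733}{8684} = \frac{398947}{196260} - \frac{56733}{8684} = - \frac{479372677}{106520115}$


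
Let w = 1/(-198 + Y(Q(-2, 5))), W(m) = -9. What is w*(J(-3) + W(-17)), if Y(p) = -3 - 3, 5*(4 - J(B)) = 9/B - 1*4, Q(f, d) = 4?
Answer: 3/170 ≈ 0.017647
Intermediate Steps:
J(B) = 24/5 - 9/(5*B) (J(B) = 4 - (9/B - 1*4)/5 = 4 - (9/B - 4)/5 = 4 - (-4 + 9/B)/5 = 4 + (⅘ - 9/(5*B)) = 24/5 - 9/(5*B))
Y(p) = -6
w = -1/204 (w = 1/(-198 - 6) = 1/(-204) = -1/204 ≈ -0.0049020)
w*(J(-3) + W(-17)) = -((⅗)*(-3 + 8*(-3))/(-3) - 9)/204 = -((⅗)*(-⅓)*(-3 - 24) - 9)/204 = -((⅗)*(-⅓)*(-27) - 9)/204 = -(27/5 - 9)/204 = -1/204*(-18/5) = 3/170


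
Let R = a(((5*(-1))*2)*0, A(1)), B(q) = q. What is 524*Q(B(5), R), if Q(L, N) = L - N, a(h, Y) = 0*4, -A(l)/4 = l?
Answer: 2620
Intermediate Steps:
A(l) = -4*l
a(h, Y) = 0
R = 0
524*Q(B(5), R) = 524*(5 - 1*0) = 524*(5 + 0) = 524*5 = 2620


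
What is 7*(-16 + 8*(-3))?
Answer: -280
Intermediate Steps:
7*(-16 + 8*(-3)) = 7*(-16 - 24) = 7*(-40) = -280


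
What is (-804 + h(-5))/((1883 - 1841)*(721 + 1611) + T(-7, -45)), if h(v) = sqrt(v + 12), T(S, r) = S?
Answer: -804/97937 + sqrt(7)/97937 ≈ -0.0081823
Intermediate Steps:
h(v) = sqrt(12 + v)
(-804 + h(-5))/((1883 - 1841)*(721 + 1611) + T(-7, -45)) = (-804 + sqrt(12 - 5))/((1883 - 1841)*(721 + 1611) - 7) = (-804 + sqrt(7))/(42*2332 - 7) = (-804 + sqrt(7))/(97944 - 7) = (-804 + sqrt(7))/97937 = (-804 + sqrt(7))*(1/97937) = -804/97937 + sqrt(7)/97937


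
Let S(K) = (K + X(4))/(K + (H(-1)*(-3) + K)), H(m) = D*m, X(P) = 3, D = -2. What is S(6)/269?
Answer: 3/538 ≈ 0.0055762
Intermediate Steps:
H(m) = -2*m
S(K) = (3 + K)/(-6 + 2*K) (S(K) = (K + 3)/(K + (-2*(-1)*(-3) + K)) = (3 + K)/(K + (2*(-3) + K)) = (3 + K)/(K + (-6 + K)) = (3 + K)/(-6 + 2*K))
S(6)/269 = ((3 + 6)/(2*(-3 + 6)))/269 = ((1/2)*9/3)/269 = ((1/2)*(1/3)*9)/269 = (1/269)*(3/2) = 3/538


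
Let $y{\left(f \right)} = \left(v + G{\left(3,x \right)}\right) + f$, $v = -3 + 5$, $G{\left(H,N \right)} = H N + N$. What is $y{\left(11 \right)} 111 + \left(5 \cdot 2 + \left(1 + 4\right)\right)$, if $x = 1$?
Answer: $1902$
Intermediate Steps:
$G{\left(H,N \right)} = N + H N$
$v = 2$
$y{\left(f \right)} = 6 + f$ ($y{\left(f \right)} = \left(2 + 1 \left(1 + 3\right)\right) + f = \left(2 + 1 \cdot 4\right) + f = \left(2 + 4\right) + f = 6 + f$)
$y{\left(11 \right)} 111 + \left(5 \cdot 2 + \left(1 + 4\right)\right) = \left(6 + 11\right) 111 + \left(5 \cdot 2 + \left(1 + 4\right)\right) = 17 \cdot 111 + \left(10 + 5\right) = 1887 + 15 = 1902$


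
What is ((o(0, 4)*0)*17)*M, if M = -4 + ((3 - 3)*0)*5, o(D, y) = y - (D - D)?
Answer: 0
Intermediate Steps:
o(D, y) = y (o(D, y) = y - 1*0 = y + 0 = y)
M = -4 (M = -4 + (0*0)*5 = -4 + 0*5 = -4 + 0 = -4)
((o(0, 4)*0)*17)*M = ((4*0)*17)*(-4) = (0*17)*(-4) = 0*(-4) = 0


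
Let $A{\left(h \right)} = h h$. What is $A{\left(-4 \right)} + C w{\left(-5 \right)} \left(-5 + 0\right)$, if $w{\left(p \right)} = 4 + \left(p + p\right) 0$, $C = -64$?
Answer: $1296$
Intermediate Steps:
$A{\left(h \right)} = h^{2}$
$w{\left(p \right)} = 4$ ($w{\left(p \right)} = 4 + 2 p 0 = 4 + 0 = 4$)
$A{\left(-4 \right)} + C w{\left(-5 \right)} \left(-5 + 0\right) = \left(-4\right)^{2} - 64 \cdot 4 \left(-5 + 0\right) = 16 - 64 \cdot 4 \left(-5\right) = 16 - -1280 = 16 + 1280 = 1296$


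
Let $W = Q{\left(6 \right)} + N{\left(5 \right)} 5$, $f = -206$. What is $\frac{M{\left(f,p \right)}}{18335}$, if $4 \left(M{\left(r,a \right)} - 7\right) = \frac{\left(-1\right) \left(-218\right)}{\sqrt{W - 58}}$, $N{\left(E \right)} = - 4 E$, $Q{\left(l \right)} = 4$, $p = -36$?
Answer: $\frac{7}{18335} - \frac{109 i \sqrt{154}}{5647180} \approx 0.00038178 - 0.00023953 i$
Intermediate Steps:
$W = -96$ ($W = 4 + \left(-4\right) 5 \cdot 5 = 4 - 100 = -96$)
$M{\left(r,a \right)} = 7 - \frac{109 i \sqrt{154}}{308}$ ($M{\left(r,a \right)} = 7 + \frac{\left(-1\right) \left(-218\right) \frac{1}{\sqrt{-96 - 58}}}{4} = 7 + \frac{218 \frac{1}{\sqrt{-154}}}{4} = 7 + \frac{218 \frac{1}{i \sqrt{154}}}{4} = 7 + \frac{218 \left(- \frac{i \sqrt{154}}{154}\right)}{4} = 7 + \frac{\left(- \frac{109}{77}\right) i \sqrt{154}}{4} = 7 - \frac{109 i \sqrt{154}}{308}$)
$\frac{M{\left(f,p \right)}}{18335} = \frac{7 - \frac{109 i \sqrt{154}}{308}}{18335} = \left(7 - \frac{109 i \sqrt{154}}{308}\right) \frac{1}{18335} = \frac{7}{18335} - \frac{109 i \sqrt{154}}{5647180}$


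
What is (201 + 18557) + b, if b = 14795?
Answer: 33553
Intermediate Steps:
(201 + 18557) + b = (201 + 18557) + 14795 = 18758 + 14795 = 33553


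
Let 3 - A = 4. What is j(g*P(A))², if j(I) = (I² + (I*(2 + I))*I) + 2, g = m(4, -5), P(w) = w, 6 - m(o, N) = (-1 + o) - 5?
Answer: 101124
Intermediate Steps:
A = -1 (A = 3 - 1*4 = 3 - 4 = -1)
m(o, N) = 12 - o (m(o, N) = 6 - ((-1 + o) - 5) = 6 - (-6 + o) = 6 + (6 - o) = 12 - o)
g = 8 (g = 12 - 1*4 = 12 - 4 = 8)
j(I) = 2 + I² + I²*(2 + I) (j(I) = (I² + I²*(2 + I)) + 2 = 2 + I² + I²*(2 + I))
j(g*P(A))² = (2 + (8*(-1))³ + 3*(8*(-1))²)² = (2 + (-8)³ + 3*(-8)²)² = (2 - 512 + 3*64)² = (2 - 512 + 192)² = (-318)² = 101124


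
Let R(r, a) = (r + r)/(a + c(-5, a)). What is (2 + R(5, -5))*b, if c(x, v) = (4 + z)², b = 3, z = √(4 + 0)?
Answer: 216/31 ≈ 6.9677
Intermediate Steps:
z = 2 (z = √4 = 2)
c(x, v) = 36 (c(x, v) = (4 + 2)² = 6² = 36)
R(r, a) = 2*r/(36 + a) (R(r, a) = (r + r)/(a + 36) = (2*r)/(36 + a) = 2*r/(36 + a))
(2 + R(5, -5))*b = (2 + 2*5/(36 - 5))*3 = (2 + 2*5/31)*3 = (2 + 2*5*(1/31))*3 = (2 + 10/31)*3 = (72/31)*3 = 216/31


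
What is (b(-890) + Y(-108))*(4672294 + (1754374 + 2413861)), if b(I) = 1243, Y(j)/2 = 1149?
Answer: 31304313189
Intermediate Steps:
Y(j) = 2298 (Y(j) = 2*1149 = 2298)
(b(-890) + Y(-108))*(4672294 + (1754374 + 2413861)) = (1243 + 2298)*(4672294 + (1754374 + 2413861)) = 3541*(4672294 + 4168235) = 3541*8840529 = 31304313189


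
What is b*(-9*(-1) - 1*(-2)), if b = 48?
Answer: 528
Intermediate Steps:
b*(-9*(-1) - 1*(-2)) = 48*(-9*(-1) - 1*(-2)) = 48*(9 + 2) = 48*11 = 528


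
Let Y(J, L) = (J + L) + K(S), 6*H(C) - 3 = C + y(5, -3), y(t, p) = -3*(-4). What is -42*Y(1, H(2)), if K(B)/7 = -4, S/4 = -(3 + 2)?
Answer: 1015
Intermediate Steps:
y(t, p) = 12
S = -20 (S = 4*(-(3 + 2)) = 4*(-1*5) = 4*(-5) = -20)
H(C) = 5/2 + C/6 (H(C) = 1/2 + (C + 12)/6 = 1/2 + (12 + C)/6 = 1/2 + (2 + C/6) = 5/2 + C/6)
K(B) = -28 (K(B) = 7*(-4) = -28)
Y(J, L) = -28 + J + L (Y(J, L) = (J + L) - 28 = -28 + J + L)
-42*Y(1, H(2)) = -42*(-28 + 1 + (5/2 + (1/6)*2)) = -42*(-28 + 1 + (5/2 + 1/3)) = -42*(-28 + 1 + 17/6) = -42*(-145/6) = 1015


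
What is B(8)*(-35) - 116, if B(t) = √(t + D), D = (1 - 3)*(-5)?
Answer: -116 - 105*√2 ≈ -264.49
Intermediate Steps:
D = 10 (D = -2*(-5) = 10)
B(t) = √(10 + t) (B(t) = √(t + 10) = √(10 + t))
B(8)*(-35) - 116 = √(10 + 8)*(-35) - 116 = √18*(-35) - 116 = (3*√2)*(-35) - 116 = -105*√2 - 116 = -116 - 105*√2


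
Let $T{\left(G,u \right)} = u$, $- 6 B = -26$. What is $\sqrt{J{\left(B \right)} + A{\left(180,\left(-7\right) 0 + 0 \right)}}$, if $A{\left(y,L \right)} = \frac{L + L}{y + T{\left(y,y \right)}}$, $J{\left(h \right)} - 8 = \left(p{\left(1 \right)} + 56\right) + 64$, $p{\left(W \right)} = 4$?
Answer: $2 \sqrt{33} \approx 11.489$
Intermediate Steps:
$B = \frac{13}{3}$ ($B = \left(- \frac{1}{6}\right) \left(-26\right) = \frac{13}{3} \approx 4.3333$)
$J{\left(h \right)} = 132$ ($J{\left(h \right)} = 8 + \left(\left(4 + 56\right) + 64\right) = 8 + \left(60 + 64\right) = 8 + 124 = 132$)
$A{\left(y,L \right)} = \frac{L}{y}$ ($A{\left(y,L \right)} = \frac{L + L}{y + y} = \frac{2 L}{2 y} = 2 L \frac{1}{2 y} = \frac{L}{y}$)
$\sqrt{J{\left(B \right)} + A{\left(180,\left(-7\right) 0 + 0 \right)}} = \sqrt{132 + \frac{\left(-7\right) 0 + 0}{180}} = \sqrt{132 + \left(0 + 0\right) \frac{1}{180}} = \sqrt{132 + 0 \cdot \frac{1}{180}} = \sqrt{132 + 0} = \sqrt{132} = 2 \sqrt{33}$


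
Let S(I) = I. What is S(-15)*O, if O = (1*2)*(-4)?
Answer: 120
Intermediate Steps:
O = -8 (O = 2*(-4) = -8)
S(-15)*O = -15*(-8) = 120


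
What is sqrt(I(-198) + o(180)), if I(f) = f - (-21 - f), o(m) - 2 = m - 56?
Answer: I*sqrt(249) ≈ 15.78*I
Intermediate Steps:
o(m) = -54 + m (o(m) = 2 + (m - 56) = 2 + (-56 + m) = -54 + m)
I(f) = 21 + 2*f (I(f) = f + (21 + f) = 21 + 2*f)
sqrt(I(-198) + o(180)) = sqrt((21 + 2*(-198)) + (-54 + 180)) = sqrt((21 - 396) + 126) = sqrt(-375 + 126) = sqrt(-249) = I*sqrt(249)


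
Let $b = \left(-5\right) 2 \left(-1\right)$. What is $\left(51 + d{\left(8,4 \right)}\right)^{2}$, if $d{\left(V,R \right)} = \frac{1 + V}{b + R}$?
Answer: $\frac{522729}{196} \approx 2667.0$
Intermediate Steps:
$b = 10$ ($b = \left(-10\right) \left(-1\right) = 10$)
$d{\left(V,R \right)} = \frac{1 + V}{10 + R}$
$\left(51 + d{\left(8,4 \right)}\right)^{2} = \left(51 + \frac{1 + 8}{10 + 4}\right)^{2} = \left(51 + \frac{1}{14} \cdot 9\right)^{2} = \left(51 + \frac{9}{14}\right)^{2} = \left(\frac{723}{14}\right)^{2} = \frac{522729}{196}$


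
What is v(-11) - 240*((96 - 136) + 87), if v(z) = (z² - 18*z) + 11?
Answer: -10950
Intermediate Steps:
v(z) = 11 + z² - 18*z
v(-11) - 240*((96 - 136) + 87) = (11 + (-11)² - 18*(-11)) - 240*((96 - 136) + 87) = (11 + 121 + 198) - 240*(-40 + 87) = 330 - 240*47 = 330 - 11280 = -10950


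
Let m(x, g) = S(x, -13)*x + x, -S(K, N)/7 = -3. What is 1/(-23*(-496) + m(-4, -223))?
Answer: 1/11320 ≈ 8.8339e-5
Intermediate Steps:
S(K, N) = 21 (S(K, N) = -7*(-3) = 21)
m(x, g) = 22*x (m(x, g) = 21*x + x = 22*x)
1/(-23*(-496) + m(-4, -223)) = 1/(-23*(-496) + 22*(-4)) = 1/(11408 - 88) = 1/11320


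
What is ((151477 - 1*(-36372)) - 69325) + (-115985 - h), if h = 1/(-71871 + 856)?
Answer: 180307086/71015 ≈ 2539.0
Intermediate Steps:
h = -1/71015 (h = 1/(-71015) = -1/71015 ≈ -1.4082e-5)
((151477 - 1*(-36372)) - 69325) + (-115985 - h) = ((151477 - 1*(-36372)) - 69325) + (-115985 - 1*(-1/71015)) = ((151477 + 36372) - 69325) + (-115985 + 1/71015) = (187849 - 69325) - 8236674774/71015 = 118524 - 8236674774/71015 = 180307086/71015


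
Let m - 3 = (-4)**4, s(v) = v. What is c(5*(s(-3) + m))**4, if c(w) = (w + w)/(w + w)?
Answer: 1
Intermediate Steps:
m = 259 (m = 3 + (-4)**4 = 3 + 256 = 259)
c(w) = 1 (c(w) = (2*w)/((2*w)) = (2*w)*(1/(2*w)) = 1)
c(5*(s(-3) + m))**4 = 1**4 = 1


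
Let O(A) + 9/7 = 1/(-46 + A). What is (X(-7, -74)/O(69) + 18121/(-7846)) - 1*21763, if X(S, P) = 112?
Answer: -4286950359/196150 ≈ -21855.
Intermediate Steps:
O(A) = -9/7 + 1/(-46 + A)
(X(-7, -74)/O(69) + 18121/(-7846)) - 1*21763 = (112/(((421 - 9*69)/(7*(-46 + 69)))) + 18121/(-7846)) - 1*21763 = (112/(((⅐)*(421 - 621)/23)) + 18121*(-1/7846)) - 21763 = (112/(((⅐)*(1/23)*(-200))) - 18121/7846) - 21763 = (112/(-200/161) - 18121/7846) - 21763 = (112*(-161/200) - 18121/7846) - 21763 = (-2254/25 - 18121/7846) - 21763 = -18137909/196150 - 21763 = -4286950359/196150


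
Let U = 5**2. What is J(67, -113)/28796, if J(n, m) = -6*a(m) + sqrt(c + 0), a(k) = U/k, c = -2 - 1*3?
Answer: 75/1626974 + I*sqrt(5)/28796 ≈ 4.6098e-5 + 7.7652e-5*I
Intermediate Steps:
U = 25
c = -5 (c = -2 - 3 = -5)
a(k) = 25/k
J(n, m) = -150/m + I*sqrt(5) (J(n, m) = -150/m + sqrt(-5 + 0) = -150/m + sqrt(-5) = -150/m + I*sqrt(5))
J(67, -113)/28796 = (-150/(-113) + I*sqrt(5))/28796 = (-150*(-1/113) + I*sqrt(5))*(1/28796) = (150/113 + I*sqrt(5))*(1/28796) = 75/1626974 + I*sqrt(5)/28796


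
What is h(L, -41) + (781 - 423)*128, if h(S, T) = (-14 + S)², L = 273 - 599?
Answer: 161424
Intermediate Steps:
L = -326
h(L, -41) + (781 - 423)*128 = (-14 - 326)² + (781 - 423)*128 = (-340)² + 358*128 = 115600 + 45824 = 161424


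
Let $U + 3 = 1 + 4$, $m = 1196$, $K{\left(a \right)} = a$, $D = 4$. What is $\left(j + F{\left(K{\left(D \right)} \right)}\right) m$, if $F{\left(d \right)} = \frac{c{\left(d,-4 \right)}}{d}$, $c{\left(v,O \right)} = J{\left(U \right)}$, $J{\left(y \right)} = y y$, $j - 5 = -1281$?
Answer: $-1524900$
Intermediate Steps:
$j = -1276$ ($j = 5 - 1281 = -1276$)
$U = 2$ ($U = -3 + \left(1 + 4\right) = -3 + 5 = 2$)
$J{\left(y \right)} = y^{2}$
$c{\left(v,O \right)} = 4$ ($c{\left(v,O \right)} = 2^{2} = 4$)
$F{\left(d \right)} = \frac{4}{d}$
$\left(j + F{\left(K{\left(D \right)} \right)}\right) m = \left(-1276 + \frac{4}{4}\right) 1196 = \left(-1276 + 4 \cdot \frac{1}{4}\right) 1196 = \left(-1276 + 1\right) 1196 = \left(-1275\right) 1196 = -1524900$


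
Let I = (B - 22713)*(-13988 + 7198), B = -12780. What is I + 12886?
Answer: 241010356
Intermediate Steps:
I = 240997470 (I = (-12780 - 22713)*(-13988 + 7198) = -35493*(-6790) = 240997470)
I + 12886 = 240997470 + 12886 = 241010356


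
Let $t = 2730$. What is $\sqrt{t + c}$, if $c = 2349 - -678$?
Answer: $\sqrt{5757} \approx 75.875$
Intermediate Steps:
$c = 3027$ ($c = 2349 + 678 = 3027$)
$\sqrt{t + c} = \sqrt{2730 + 3027} = \sqrt{5757}$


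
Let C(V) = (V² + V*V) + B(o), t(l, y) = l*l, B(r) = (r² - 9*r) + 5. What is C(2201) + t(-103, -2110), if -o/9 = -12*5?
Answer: 9986156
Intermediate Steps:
o = 540 (o = -(-108)*5 = -9*(-60) = 540)
B(r) = 5 + r² - 9*r
t(l, y) = l²
C(V) = 286745 + 2*V² (C(V) = (V² + V*V) + (5 + 540² - 9*540) = (V² + V²) + (5 + 291600 - 4860) = 2*V² + 286745 = 286745 + 2*V²)
C(2201) + t(-103, -2110) = (286745 + 2*2201²) + (-103)² = (286745 + 2*4844401) + 10609 = (286745 + 9688802) + 10609 = 9975547 + 10609 = 9986156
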